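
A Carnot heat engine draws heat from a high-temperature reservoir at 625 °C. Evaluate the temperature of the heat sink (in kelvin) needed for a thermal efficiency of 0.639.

T_H = 625 °C → 625 + 273.15 = 898.15 K.
From η = 1 − T_C/T_H, T_C = T_H·(1 − η) = 898.15 × (1 − 0.639) = 324 K.

T_C ≈ 324 K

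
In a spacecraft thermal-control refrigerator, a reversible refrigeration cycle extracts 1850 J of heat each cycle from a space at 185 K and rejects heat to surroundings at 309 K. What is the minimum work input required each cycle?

W_in ≈ 1240 J

Carnot COP: COP_R = T_C/(T_H − T_C) = 185.00/124.00 = 1.4919.
W = Q_C/COP_R = 1850/1.4919 = 1240 J.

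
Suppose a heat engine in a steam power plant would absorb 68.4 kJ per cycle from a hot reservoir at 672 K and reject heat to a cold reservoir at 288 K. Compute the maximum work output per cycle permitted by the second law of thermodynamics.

W_max ≈ 39.1 kJ

No engine can exceed the Carnot limit: η_max = 1 − T_C/T_H = 1 − 288.00/672.00 = 0.5714.
W_max = η_max · Q_H = 0.5714 × 68.4 = 39.1 kJ.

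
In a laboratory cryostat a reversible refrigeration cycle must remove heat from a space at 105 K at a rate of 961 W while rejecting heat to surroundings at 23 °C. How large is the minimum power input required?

T_H = 23 °C → 23 + 273.15 = 296.15 K.
Carnot COP: COP_R = T_C/(T_H − T_C) = 105.00/191.15 = 0.5493.
W = Q_C/COP_R = 961/0.5493 = 1750 W.

Ẇ_in ≈ 1750 W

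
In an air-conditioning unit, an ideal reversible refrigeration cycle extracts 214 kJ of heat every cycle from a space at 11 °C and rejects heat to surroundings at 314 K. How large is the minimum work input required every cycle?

T_C = 11 °C → 11 + 273.15 = 284.15 K.
COP_R = T_C/(T_H − T_C) = 284.15/29.85 = 9.5193.
W = Q_C/COP_R = 214/9.5193 = 22.5 kJ.

W_in ≈ 22.5 kJ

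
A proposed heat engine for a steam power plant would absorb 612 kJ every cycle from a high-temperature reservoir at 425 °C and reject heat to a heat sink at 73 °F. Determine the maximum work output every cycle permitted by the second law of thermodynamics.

T_H = 425 °C → 425 + 273.15 = 698.15 K.
T_C = 73 °F → (73 − 32) × 5/9 = 22.78 °C = 295.93 K.
By the Carnot theorem, η_max = 1 − T_C/T_H = 1 − 295.93/698.15 = 0.5761.
W_max = η_max · Q_H = 0.5761 × 612 = 352.6 kJ.

W_max ≈ 352.6 kJ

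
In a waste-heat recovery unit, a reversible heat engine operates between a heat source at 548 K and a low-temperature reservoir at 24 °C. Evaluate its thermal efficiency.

η ≈ 0.4578

T_C = 24 °C → 24 + 273.15 = 297.15 K.
η_rev = 1 − T_C/T_H = 1 − 297.15/548.00 = 0.4578.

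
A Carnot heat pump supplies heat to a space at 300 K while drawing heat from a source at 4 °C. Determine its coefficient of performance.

T_C = 4 °C → 4 + 273.15 = 277.15 K.
COP_HP = T_H/(T_H − T_C) = 300.00/(300.00 − 277.15) = 13.1.

COP_HP ≈ 13.1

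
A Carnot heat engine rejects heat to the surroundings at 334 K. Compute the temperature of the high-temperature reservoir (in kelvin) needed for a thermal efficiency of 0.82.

From η = 1 − T_C/T_H, solving for T_H gives T_H = T_C/(1 − η) = 334.00/(1 − 0.82) = 1856 K.

T_H ≈ 1856 K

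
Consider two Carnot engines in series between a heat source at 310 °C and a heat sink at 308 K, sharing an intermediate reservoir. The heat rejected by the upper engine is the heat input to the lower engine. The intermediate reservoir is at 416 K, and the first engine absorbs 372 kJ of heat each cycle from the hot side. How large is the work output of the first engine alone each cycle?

T_H = 310 °C → 310 + 273.15 = 583.15 K.
First-stage efficiency η₁ = 1 − T_m/T_H = 1 − 416.00/583.15 = 0.2866.
W₁ = η₁·Q_H = 0.2866 × 372 = 107 kJ.

W₁ ≈ 107 kJ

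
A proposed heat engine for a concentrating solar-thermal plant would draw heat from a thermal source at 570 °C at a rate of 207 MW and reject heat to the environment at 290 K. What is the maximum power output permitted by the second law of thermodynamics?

T_H = 570 °C → 570 + 273.15 = 843.15 K.
No engine can exceed the Carnot limit: η_max = 1 − T_C/T_H = 1 − 290.00/843.15 = 0.6561.
W_max = η_max · Q_H = 0.6561 × 207 = 136 MW.

Ẇ_max ≈ 136 MW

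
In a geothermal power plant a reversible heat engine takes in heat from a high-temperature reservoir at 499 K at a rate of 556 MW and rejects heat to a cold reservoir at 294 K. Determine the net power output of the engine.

Ẇ ≈ 228 MW

For a reversible engine, η = 1 − T_C/T_H = 1 − 294.00/499.00 = 0.4108.
W = η·Q_H = 0.4108 × 556 = 228 MW.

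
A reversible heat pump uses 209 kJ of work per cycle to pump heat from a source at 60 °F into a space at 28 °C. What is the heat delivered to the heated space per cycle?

Q_H ≈ 5058 kJ

T_H = 28 °C → 28 + 273.15 = 301.15 K.
T_C = 60 °F → (60 − 32) × 5/9 = 15.56 °C = 288.71 K.
COP_HP = T_H/(T_H − T_C) = 301.15/12.44 = 24.1996.
Q_H = COP_HP · W = 24.1996 × 209 = 5058 kJ.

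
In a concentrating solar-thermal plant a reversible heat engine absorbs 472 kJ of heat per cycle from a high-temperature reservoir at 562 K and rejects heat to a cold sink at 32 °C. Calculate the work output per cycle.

W ≈ 216 kJ

T_C = 32 °C → 32 + 273.15 = 305.15 K.
For a reversible engine, η = 1 − T_C/T_H = 1 − 305.15/562.00 = 0.4570.
W = η·Q_H = 0.4570 × 472 = 216 kJ.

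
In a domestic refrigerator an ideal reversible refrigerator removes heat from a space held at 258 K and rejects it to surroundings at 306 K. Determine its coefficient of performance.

COP_R ≈ 5.38

COP_R = T_C/(T_H − T_C) = 258.00/(306.00 − 258.00) = 5.38.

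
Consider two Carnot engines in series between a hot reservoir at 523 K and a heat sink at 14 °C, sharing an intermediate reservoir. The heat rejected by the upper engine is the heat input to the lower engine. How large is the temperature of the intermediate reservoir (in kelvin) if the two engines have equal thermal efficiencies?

T_m ≈ 387.5 K

T_C = 14 °C → 14 + 273.15 = 287.15 K.
Equal efficiencies require 1 − T_m/T_H = 1 − T_C/T_m, i.e. T_m/T_H = T_C/T_m, so T_m = √(T_H·T_C) = √(523.00 × 287.15) = 387.5 K.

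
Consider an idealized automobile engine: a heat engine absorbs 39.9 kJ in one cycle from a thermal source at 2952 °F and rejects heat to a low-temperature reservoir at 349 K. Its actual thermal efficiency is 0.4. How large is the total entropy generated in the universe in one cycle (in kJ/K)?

ΔS_univ ≈ 0.04754 kJ/K

T_H = 2952 °F → (2952 − 32) × 5/9 = 1622.22 °C = 1895.37 K.
W = η·Q_H = 0.4 × 39.9 = 15.96 kJ, so Q_C = Q_H − W = 23.94 kJ.
Reservoir entropy changes: ΔS_H = −Q_H/T_H = −39.9/1895.37 = -0.02105 kJ/K and ΔS_C = +Q_C/T_C = 23.94/349.00 = 0.06860 kJ/K.
ΔS_univ = −Q_H/T_H + Q_C/T_C = 0.04754 kJ/K (> 0, since η = 0.4 < η_Carnot = 0.816).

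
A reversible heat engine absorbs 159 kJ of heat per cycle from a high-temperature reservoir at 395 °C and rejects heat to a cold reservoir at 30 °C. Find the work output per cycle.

W ≈ 86.9 kJ

T_H = 395 °C → 395 + 273.15 = 668.15 K.
T_C = 30 °C → 30 + 273.15 = 303.15 K.
For a reversible engine, η = 1 − T_C/T_H = 1 − 303.15/668.15 = 0.5463.
W = η·Q_H = 0.5463 × 159 = 86.9 kJ.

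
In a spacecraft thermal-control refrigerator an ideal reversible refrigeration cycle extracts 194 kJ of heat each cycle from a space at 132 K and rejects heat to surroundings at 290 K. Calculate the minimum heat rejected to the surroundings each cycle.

For a reversible cycle Q_H/Q_C = T_H/T_C, so Q_H = Q_C·T_H/T_C = 194 × 290.00/132.00 = 426 kJ.

Q_H ≈ 426 kJ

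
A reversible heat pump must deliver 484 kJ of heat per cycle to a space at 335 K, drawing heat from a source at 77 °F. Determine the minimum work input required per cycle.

T_C = 77 °F → (77 − 32) × 5/9 = 25.00 °C = 298.15 K.
For a reversible heat pump, COP_HP = T_H/(T_H − T_C) = 335.00/36.85 = 9.0909.
W = Q_H/COP_HP = 484/9.0909 = 53.24 kJ.

W_in ≈ 53.24 kJ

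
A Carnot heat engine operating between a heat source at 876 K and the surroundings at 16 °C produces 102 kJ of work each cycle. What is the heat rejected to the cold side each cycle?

Q_C ≈ 50.3 kJ

T_C = 16 °C → 16 + 273.15 = 289.15 K.
Since the cycle is reversible, η = 1 − T_C/T_H = 1 − 289.15/876.00 = 0.6699.
Since Q_C/Q_H = T_C/T_H and Q_H = W/η, Q_C = W·T_C/(T_H − T_C) = 102 × 289.15/586.85 = 50.3 kJ.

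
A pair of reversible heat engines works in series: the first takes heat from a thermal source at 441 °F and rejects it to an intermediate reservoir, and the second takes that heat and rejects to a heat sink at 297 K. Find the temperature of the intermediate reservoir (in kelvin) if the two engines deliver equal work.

T_H = 441 °F → (441 − 32) × 5/9 = 227.22 °C = 500.37 K.
For reversible stages Q_m = Q_H·(T_m/T_H). Setting W₁ = Q_H(1 − T_m/T_H) equal to W₂ = Q_m(1 − T_C/T_m) = Q_H·(T_m − T_C)/T_H gives T_H − T_m = T_m − T_C, so T_m = (T_H + T_C)/2 = (500.37 + 297.00)/2 = 398.7 K.

T_m ≈ 398.7 K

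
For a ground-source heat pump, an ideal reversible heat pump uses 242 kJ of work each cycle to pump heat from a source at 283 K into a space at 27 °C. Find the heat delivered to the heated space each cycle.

T_H = 27 °C → 27 + 273.15 = 300.15 K.
For a reversible heat pump, COP_HP = T_H/(T_H − T_C) = 300.15/17.15 = 17.5015.
Q_H = COP_HP · W = 17.5015 × 242 = 4235 kJ.

Q_H ≈ 4235 kJ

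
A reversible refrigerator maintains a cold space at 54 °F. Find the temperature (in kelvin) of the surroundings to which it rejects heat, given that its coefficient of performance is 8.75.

T_H ≈ 318 K

T_C = 54 °F → (54 − 32) × 5/9 = 12.22 °C = 285.37 K.
COP_R = T_C/(T_H − T_C) ⇒ T_H = T_C·(1 + 1/COP_R) = 285.37 × (1 + 1/8.75) = 318 K.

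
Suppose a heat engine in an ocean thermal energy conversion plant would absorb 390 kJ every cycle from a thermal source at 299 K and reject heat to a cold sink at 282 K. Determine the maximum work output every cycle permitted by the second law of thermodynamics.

By the Carnot theorem, η_max = 1 − T_C/T_H = 1 − 282.00/299.00 = 0.0569.
W_max = η_max · Q_H = 0.0569 × 390 = 22.2 kJ.

W_max ≈ 22.2 kJ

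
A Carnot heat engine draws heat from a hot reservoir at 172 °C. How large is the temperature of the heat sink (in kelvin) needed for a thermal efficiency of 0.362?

T_C ≈ 284.0 K

T_H = 172 °C → 172 + 273.15 = 445.15 K.
From η = 1 − T_C/T_H, T_C = T_H·(1 − η) = 445.15 × (1 − 0.362) = 284.0 K.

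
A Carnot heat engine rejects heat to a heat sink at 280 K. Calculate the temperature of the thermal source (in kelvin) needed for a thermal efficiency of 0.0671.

From η = 1 − T_C/T_H, solving for T_H gives T_H = T_C/(1 − η) = 280.00/(1 − 0.0671) = 300 K.

T_H ≈ 300 K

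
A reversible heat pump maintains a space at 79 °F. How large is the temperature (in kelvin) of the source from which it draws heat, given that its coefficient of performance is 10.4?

T_C ≈ 270.5 K

T_H = 79 °F → (79 − 32) × 5/9 = 26.11 °C = 299.26 K.
COP_HP = T_H/(T_H − T_C) ⇒ T_C = T_H·(COP_HP − 1)/COP_HP = 299.26 × (10.4 − 1)/10.4 = 270.5 K.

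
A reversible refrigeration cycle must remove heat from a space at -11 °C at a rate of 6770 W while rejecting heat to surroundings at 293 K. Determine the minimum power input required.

Ẇ_in ≈ 797 W

T_C = -11 °C → -11 + 273.15 = 262.15 K.
COP_R = T_C/(T_H − T_C) = 262.15/30.85 = 8.4976.
W = Q_C/COP_R = 6770/8.4976 = 797 W.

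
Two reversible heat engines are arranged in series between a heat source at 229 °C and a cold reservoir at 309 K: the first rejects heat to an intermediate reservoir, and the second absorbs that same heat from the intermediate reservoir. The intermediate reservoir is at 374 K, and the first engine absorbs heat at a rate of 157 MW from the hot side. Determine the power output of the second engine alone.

T_H = 229 °C → 229 + 273.15 = 502.15 K.
Heat entering the second stage: Q_m = Q_H·(T_m/T_H) = 157 × 374.00/502.15 = 116.9 MW.
Second-stage efficiency η₂ = 1 − T_C/T_m = 1 − 309.00/374.00 = 0.1738, so W₂ = η₂·Q_m = 20.32 MW.

Ẇ₂ ≈ 20.32 MW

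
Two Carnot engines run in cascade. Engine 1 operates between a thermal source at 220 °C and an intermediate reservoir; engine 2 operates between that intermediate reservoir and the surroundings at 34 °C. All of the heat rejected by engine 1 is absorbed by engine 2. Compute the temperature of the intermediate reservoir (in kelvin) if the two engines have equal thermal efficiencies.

T_m ≈ 389 K

T_H = 220 °C → 220 + 273.15 = 493.15 K.
T_C = 34 °C → 34 + 273.15 = 307.15 K.
Equal efficiencies require 1 − T_m/T_H = 1 − T_C/T_m, i.e. T_m/T_H = T_C/T_m, so T_m = √(T_H·T_C) = √(493.15 × 307.15) = 389 K.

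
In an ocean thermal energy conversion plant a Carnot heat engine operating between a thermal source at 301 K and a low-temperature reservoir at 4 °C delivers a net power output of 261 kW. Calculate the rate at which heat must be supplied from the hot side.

T_C = 4 °C → 4 + 273.15 = 277.15 K.
Carnot efficiency: η = 1 − T_C/T_H = 1 − 277.15/301.00 = 0.0792.
Q_H = W/η = 261/0.0792 = 3290 kW.

Q̇_H ≈ 3290 kW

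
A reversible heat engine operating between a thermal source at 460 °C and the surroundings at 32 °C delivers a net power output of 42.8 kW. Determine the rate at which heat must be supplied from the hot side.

T_H = 460 °C → 460 + 273.15 = 733.15 K.
T_C = 32 °C → 32 + 273.15 = 305.15 K.
The Carnot efficiency is η = 1 − T_C/T_H = 1 − 305.15/733.15 = 0.5838.
Q_H = W/η = 42.8/0.5838 = 73.3 kW.

Q̇_H ≈ 73.3 kW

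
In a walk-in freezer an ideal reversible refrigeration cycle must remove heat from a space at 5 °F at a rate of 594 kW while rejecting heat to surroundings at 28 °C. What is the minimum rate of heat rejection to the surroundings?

Q̇_H ≈ 693 kW

T_H = 28 °C → 28 + 273.15 = 301.15 K.
T_C = 5 °F → (5 − 32) × 5/9 = -15.00 °C = 258.15 K.
For a reversible cycle Q_H/Q_C = T_H/T_C, so Q_H = Q_C·T_H/T_C = 594 × 301.15/258.15 = 693 kW.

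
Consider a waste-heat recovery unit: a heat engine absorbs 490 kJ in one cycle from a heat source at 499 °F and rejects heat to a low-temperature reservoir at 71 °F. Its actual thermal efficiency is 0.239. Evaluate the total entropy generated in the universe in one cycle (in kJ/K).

ΔS_univ ≈ 0.3448 kJ/K

T_H = 499 °F → (499 − 32) × 5/9 = 259.44 °C = 532.59 K.
T_C = 71 °F → (71 − 32) × 5/9 = 21.67 °C = 294.82 K.
W = η·Q_H = 0.239 × 490 = 117.1 kJ, so Q_C = Q_H − W = 372.9 kJ.
Reservoir entropy changes: ΔS_H = −Q_H/T_H = −490/532.59 = -0.9200 kJ/K and ΔS_C = +Q_C/T_C = 372.9/294.82 = 1.265 kJ/K.
ΔS_univ = −Q_H/T_H + Q_C/T_C = 0.3448 kJ/K (> 0, since η = 0.239 < η_Carnot = 0.446).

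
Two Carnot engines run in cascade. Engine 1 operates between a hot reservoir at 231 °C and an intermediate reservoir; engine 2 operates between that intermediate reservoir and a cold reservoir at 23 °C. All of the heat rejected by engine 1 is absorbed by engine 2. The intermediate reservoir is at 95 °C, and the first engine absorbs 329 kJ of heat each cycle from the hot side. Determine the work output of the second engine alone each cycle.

T_H = 231 °C → 231 + 273.15 = 504.15 K.
T_C = 23 °C → 23 + 273.15 = 296.15 K.
T_m = 95 °C → 95 + 273.15 = 368.15 K.
Heat entering the second stage: Q_m = Q_H·(T_m/T_H) = 329 × 368.15/504.15 = 240.2 kJ.
Second-stage efficiency η₂ = 1 − T_C/T_m = 1 − 296.15/368.15 = 0.1956, so W₂ = η₂·Q_m = 46.99 kJ.

W₂ ≈ 46.99 kJ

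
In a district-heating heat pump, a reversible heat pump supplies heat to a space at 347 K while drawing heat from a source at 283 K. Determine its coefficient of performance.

Reversible heating COP: COP_HP = T_H/(T_H − T_C) = 347.00/(347.00 − 283.00) = 5.42.

COP_HP ≈ 5.42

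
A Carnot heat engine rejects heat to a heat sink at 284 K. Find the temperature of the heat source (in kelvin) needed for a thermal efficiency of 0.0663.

T_H ≈ 304 K

From η = 1 − T_C/T_H, solving for T_H gives T_H = T_C/(1 − η) = 284.00/(1 − 0.0663) = 304 K.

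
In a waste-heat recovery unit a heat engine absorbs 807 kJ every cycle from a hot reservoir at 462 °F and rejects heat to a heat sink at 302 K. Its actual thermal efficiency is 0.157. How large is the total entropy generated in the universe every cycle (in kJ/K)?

ΔS_univ ≈ 0.677 kJ/K

T_H = 462 °F → (462 − 32) × 5/9 = 238.89 °C = 512.04 K.
W = η·Q_H = 0.157 × 807 = 126.7 kJ, so Q_C = Q_H − W = 680.3 kJ.
Reservoir entropy changes: ΔS_H = −Q_H/T_H = −807/512.04 = -1.576 kJ/K and ΔS_C = +Q_C/T_C = 680.3/302.00 = 2.253 kJ/K.
ΔS_univ = −Q_H/T_H + Q_C/T_C = 0.677 kJ/K (> 0, since η = 0.157 < η_Carnot = 0.410).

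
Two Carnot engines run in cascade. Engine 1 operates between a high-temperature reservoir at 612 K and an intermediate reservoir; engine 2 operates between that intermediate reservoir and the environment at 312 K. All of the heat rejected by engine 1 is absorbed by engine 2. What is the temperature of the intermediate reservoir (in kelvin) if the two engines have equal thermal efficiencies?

T_m ≈ 437 K

Equal efficiencies require 1 − T_m/T_H = 1 − T_C/T_m, i.e. T_m/T_H = T_C/T_m, so T_m = √(T_H·T_C) = √(612.00 × 312.00) = 437 K.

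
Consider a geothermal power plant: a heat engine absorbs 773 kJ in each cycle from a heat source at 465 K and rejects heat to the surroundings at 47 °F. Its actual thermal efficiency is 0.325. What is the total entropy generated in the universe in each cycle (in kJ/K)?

T_C = 47 °F → (47 − 32) × 5/9 = 8.33 °C = 281.48 K.
W = η·Q_H = 0.325 × 773 = 251.2 kJ, so Q_C = Q_H − W = 521.8 kJ.
Reservoir entropy changes: ΔS_H = −Q_H/T_H = −773/465.00 = -1.662 kJ/K and ΔS_C = +Q_C/T_C = 521.8/281.48 = 1.854 kJ/K.
ΔS_univ = −Q_H/T_H + Q_C/T_C = 0.191 kJ/K (> 0, since η = 0.325 < η_Carnot = 0.395).

ΔS_univ ≈ 0.191 kJ/K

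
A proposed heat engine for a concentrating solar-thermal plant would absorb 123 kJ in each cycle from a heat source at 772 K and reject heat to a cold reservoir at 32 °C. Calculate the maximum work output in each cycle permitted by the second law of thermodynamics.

W_max ≈ 74.38 kJ

T_C = 32 °C → 32 + 273.15 = 305.15 K.
By the Carnot theorem, η_max = 1 − T_C/T_H = 1 − 305.15/772.00 = 0.6047.
W_max = η_max · Q_H = 0.6047 × 123 = 74.38 kJ.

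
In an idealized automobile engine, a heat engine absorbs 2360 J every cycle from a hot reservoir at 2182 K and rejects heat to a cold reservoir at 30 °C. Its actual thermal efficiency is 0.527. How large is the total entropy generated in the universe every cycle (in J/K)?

ΔS_univ ≈ 2.60 J/K

T_C = 30 °C → 30 + 273.15 = 303.15 K.
W = η·Q_H = 0.527 × 2360 = 1244 J, so Q_C = Q_H − W = 1116 J.
The hot reservoir loses entropy Q_H/T_H = 2360/2182.00 = 1.082 J/K; the cold reservoir gains Q_C/T_C = 1116/303.15 = 3.682 J/K.
ΔS_univ = −Q_H/T_H + Q_C/T_C = 2.60 J/K (> 0, since η = 0.527 < η_Carnot = 0.861).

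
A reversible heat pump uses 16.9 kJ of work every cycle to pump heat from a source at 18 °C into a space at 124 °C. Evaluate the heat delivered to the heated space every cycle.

Q_H ≈ 63.32 kJ

T_H = 124 °C → 124 + 273.15 = 397.15 K.
T_C = 18 °C → 18 + 273.15 = 291.15 K.
Reversible heating COP: COP_HP = T_H/(T_H − T_C) = 397.15/106.00 = 3.7467.
Q_H = COP_HP · W = 3.7467 × 16.9 = 63.32 kJ.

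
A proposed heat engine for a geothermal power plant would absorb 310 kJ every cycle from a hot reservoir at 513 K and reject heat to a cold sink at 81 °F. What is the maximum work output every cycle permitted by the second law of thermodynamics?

W_max ≈ 128 kJ

T_C = 81 °F → (81 − 32) × 5/9 = 27.22 °C = 300.37 K.
The upper bound on efficiency is η_max = 1 − T_C/T_H = 1 − 300.37/513.00 = 0.4145.
W_max = η_max · Q_H = 0.4145 × 310 = 128 kJ.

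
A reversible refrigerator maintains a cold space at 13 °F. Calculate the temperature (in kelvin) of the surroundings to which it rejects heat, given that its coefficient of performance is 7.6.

T_C = 13 °F → (13 − 32) × 5/9 = -10.56 °C = 262.59 K.
COP_R = T_C/(T_H − T_C) ⇒ T_H = T_C·(1 + 1/COP_R) = 262.59 × (1 + 1/7.6) = 297 K.

T_H ≈ 297 K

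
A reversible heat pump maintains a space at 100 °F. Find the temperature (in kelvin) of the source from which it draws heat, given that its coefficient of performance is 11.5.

T_H = 100 °F → (100 − 32) × 5/9 = 37.78 °C = 310.93 K.
COP_HP = T_H/(T_H − T_C) ⇒ T_C = T_H·(COP_HP − 1)/COP_HP = 310.93 × (11.5 − 1)/11.5 = 283.9 K.

T_C ≈ 283.9 K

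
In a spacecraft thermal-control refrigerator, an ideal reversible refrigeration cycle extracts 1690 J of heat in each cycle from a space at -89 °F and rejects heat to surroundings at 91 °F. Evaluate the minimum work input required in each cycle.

W_in ≈ 820.7 J

T_H = 91 °F → (91 − 32) × 5/9 = 32.78 °C = 305.93 K.
T_C = -89 °F → (-89 − 32) × 5/9 = -67.22 °C = 205.93 K.
For a reversible refrigerator, COP_R = T_C/(T_H − T_C) = 205.93/100.00 = 2.0593.
W = Q_C/COP_R = 1690/2.0593 = 820.7 J.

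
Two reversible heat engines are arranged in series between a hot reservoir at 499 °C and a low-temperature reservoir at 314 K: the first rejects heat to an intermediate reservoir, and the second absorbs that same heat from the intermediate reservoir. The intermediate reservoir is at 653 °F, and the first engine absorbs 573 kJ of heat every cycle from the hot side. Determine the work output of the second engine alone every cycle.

T_H = 499 °C → 499 + 273.15 = 772.15 K.
T_m = 653 °F → (653 − 32) × 5/9 = 345.00 °C = 618.15 K.
Heat entering the second stage: Q_m = Q_H·(T_m/T_H) = 573 × 618.15/772.15 = 459 kJ.
Second-stage efficiency η₂ = 1 − T_C/T_m = 1 − 314.00/618.15 = 0.4920, so W₂ = η₂·Q_m = 226 kJ.

W₂ ≈ 226 kJ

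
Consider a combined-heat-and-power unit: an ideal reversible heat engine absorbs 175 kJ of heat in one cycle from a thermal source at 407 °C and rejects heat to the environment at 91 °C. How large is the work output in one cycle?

T_H = 407 °C → 407 + 273.15 = 680.15 K.
T_C = 91 °C → 91 + 273.15 = 364.15 K.
η_rev = 1 − T_C/T_H = 1 − 364.15/680.15 = 0.4646.
W = η·Q_H = 0.4646 × 175 = 81.3 kJ.

W ≈ 81.3 kJ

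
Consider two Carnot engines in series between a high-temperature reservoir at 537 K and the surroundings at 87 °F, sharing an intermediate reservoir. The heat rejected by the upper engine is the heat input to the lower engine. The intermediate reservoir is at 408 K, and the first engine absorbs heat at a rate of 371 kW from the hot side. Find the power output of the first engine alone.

T_C = 87 °F → (87 − 32) × 5/9 = 30.56 °C = 303.71 K.
First-stage efficiency η₁ = 1 − T_m/T_H = 1 − 408.00/537.00 = 0.2402.
W₁ = η₁·Q_H = 0.2402 × 371 = 89.1 kW.

Ẇ₁ ≈ 89.1 kW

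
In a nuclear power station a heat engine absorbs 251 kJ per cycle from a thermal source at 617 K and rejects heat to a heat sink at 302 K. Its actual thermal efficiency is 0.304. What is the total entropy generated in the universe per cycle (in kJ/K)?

W = η·Q_H = 0.304 × 251 = 76.30 kJ, so Q_C = Q_H − W = 174.7 kJ.
Reservoir entropy changes: ΔS_H = −Q_H/T_H = −251/617.00 = -0.4068 kJ/K and ΔS_C = +Q_C/T_C = 174.7/302.00 = 0.5785 kJ/K.
ΔS_univ = −Q_H/T_H + Q_C/T_C = 0.1717 kJ/K (> 0, since η = 0.304 < η_Carnot = 0.511).

ΔS_univ ≈ 0.1717 kJ/K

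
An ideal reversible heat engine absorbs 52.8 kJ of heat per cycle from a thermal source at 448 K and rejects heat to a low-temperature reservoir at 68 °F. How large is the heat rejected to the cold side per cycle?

Q_C ≈ 34.55 kJ

T_C = 68 °F → (68 − 32) × 5/9 = 20.00 °C = 293.15 K.
Since the cycle is reversible, η = 1 − T_C/T_H = 1 − 293.15/448.00 = 0.3456.
For a reversible cycle Q_C/Q_H = T_C/T_H, so Q_C = 52.8 × 293.15/448.00 = 34.55 kJ.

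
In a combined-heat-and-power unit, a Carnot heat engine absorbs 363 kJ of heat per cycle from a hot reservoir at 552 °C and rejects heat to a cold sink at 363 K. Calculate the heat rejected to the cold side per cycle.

Q_C ≈ 160 kJ

T_H = 552 °C → 552 + 273.15 = 825.15 K.
For a reversible engine, η = 1 − T_C/T_H = 1 − 363.00/825.15 = 0.5601.
For a reversible cycle Q_C/Q_H = T_C/T_H, so Q_C = 363 × 363.00/825.15 = 160 kJ.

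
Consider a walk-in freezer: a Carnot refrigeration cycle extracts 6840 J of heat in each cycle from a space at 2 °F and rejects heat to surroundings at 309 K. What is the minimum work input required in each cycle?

W_in ≈ 1401 J

T_C = 2 °F → (2 − 32) × 5/9 = -16.67 °C = 256.48 K.
COP_R = T_C/(T_H − T_C) = 256.48/52.52 = 4.8838.
W = Q_C/COP_R = 6840/4.8838 = 1401 J.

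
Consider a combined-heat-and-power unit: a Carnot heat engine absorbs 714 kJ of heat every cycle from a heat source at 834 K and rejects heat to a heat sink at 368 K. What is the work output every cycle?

W ≈ 399 kJ

The Carnot efficiency is η = 1 − T_C/T_H = 1 − 368.00/834.00 = 0.5588.
W = η·Q_H = 0.5588 × 714 = 399 kJ.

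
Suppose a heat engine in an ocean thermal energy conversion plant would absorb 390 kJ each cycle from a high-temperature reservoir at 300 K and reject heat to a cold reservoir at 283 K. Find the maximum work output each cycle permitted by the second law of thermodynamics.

W_max ≈ 22.1 kJ

By the Carnot theorem, η_max = 1 − T_C/T_H = 1 − 283.00/300.00 = 0.0567.
W_max = η_max · Q_H = 0.0567 × 390 = 22.1 kJ.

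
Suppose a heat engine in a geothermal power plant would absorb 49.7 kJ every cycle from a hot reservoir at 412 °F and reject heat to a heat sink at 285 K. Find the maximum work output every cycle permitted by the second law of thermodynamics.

W_max ≈ 20.5 kJ

T_H = 412 °F → (412 − 32) × 5/9 = 211.11 °C = 484.26 K.
The upper bound on efficiency is η_max = 1 − T_C/T_H = 1 − 285.00/484.26 = 0.4115.
W_max = η_max · Q_H = 0.4115 × 49.7 = 20.5 kJ.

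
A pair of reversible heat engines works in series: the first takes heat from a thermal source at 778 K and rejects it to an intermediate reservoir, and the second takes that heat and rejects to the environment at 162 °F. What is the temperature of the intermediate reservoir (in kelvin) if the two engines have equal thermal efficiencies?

T_m ≈ 518.4 K

T_C = 162 °F → (162 − 32) × 5/9 = 72.22 °C = 345.37 K.
Equal efficiencies require 1 − T_m/T_H = 1 − T_C/T_m, i.e. T_m/T_H = T_C/T_m, so T_m = √(T_H·T_C) = √(778.00 × 345.37) = 518.4 K.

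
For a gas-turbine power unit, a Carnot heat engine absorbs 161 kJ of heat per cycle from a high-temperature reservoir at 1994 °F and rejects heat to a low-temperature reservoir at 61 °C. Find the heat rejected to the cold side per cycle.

Q_C ≈ 39.47 kJ

T_H = 1994 °F → (1994 − 32) × 5/9 = 1090.00 °C = 1363.15 K.
T_C = 61 °C → 61 + 273.15 = 334.15 K.
Carnot efficiency: η = 1 − T_C/T_H = 1 − 334.15/1363.15 = 0.7549.
For a reversible cycle Q_C/Q_H = T_C/T_H, so Q_C = 161 × 334.15/1363.15 = 39.47 kJ.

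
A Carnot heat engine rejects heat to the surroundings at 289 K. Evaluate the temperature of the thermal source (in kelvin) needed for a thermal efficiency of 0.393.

From η = 1 − T_C/T_H, solving for T_H gives T_H = T_C/(1 − η) = 289.00/(1 − 0.393) = 476 K.

T_H ≈ 476 K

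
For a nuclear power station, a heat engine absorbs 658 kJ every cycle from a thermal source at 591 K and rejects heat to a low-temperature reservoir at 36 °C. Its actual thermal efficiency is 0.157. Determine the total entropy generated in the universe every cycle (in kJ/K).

T_C = 36 °C → 36 + 273.15 = 309.15 K.
W = η·Q_H = 0.157 × 658 = 103.3 kJ, so Q_C = Q_H − W = 554.7 kJ.
Reservoir entropy changes: ΔS_H = −Q_H/T_H = −658/591.00 = -1.113 kJ/K and ΔS_C = +Q_C/T_C = 554.7/309.15 = 1.794 kJ/K.
ΔS_univ = −Q_H/T_H + Q_C/T_C = 0.681 kJ/K (> 0, since η = 0.157 < η_Carnot = 0.477).

ΔS_univ ≈ 0.681 kJ/K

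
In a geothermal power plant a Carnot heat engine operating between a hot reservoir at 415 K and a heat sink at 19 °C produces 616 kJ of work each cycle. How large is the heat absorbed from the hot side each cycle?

Q_H ≈ 2081 kJ

T_C = 19 °C → 19 + 273.15 = 292.15 K.
The Carnot efficiency is η = 1 − T_C/T_H = 1 − 292.15/415.00 = 0.2960.
Q_H = W/η = 616/0.2960 = 2081 kJ.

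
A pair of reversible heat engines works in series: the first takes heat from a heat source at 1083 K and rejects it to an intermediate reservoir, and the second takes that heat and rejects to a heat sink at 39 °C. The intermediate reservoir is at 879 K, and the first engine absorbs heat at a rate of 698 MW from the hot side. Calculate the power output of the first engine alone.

Ẇ₁ ≈ 131.5 MW

T_C = 39 °C → 39 + 273.15 = 312.15 K.
First-stage efficiency η₁ = 1 − T_m/T_H = 1 − 879.00/1083.00 = 0.1884.
W₁ = η₁·Q_H = 0.1884 × 698 = 131.5 MW.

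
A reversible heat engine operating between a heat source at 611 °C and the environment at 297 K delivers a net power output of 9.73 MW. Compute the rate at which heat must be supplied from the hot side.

T_H = 611 °C → 611 + 273.15 = 884.15 K.
For a reversible engine, η = 1 − T_C/T_H = 1 − 297.00/884.15 = 0.6641.
Q_H = W/η = 9.73/0.6641 = 14.65 MW.

Q̇_H ≈ 14.65 MW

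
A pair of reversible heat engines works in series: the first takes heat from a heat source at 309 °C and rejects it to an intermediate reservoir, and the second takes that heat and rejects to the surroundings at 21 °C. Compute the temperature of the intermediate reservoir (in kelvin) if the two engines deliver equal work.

T_H = 309 °C → 309 + 273.15 = 582.15 K.
T_C = 21 °C → 21 + 273.15 = 294.15 K.
For reversible stages Q_m = Q_H·(T_m/T_H). Setting W₁ = Q_H(1 − T_m/T_H) equal to W₂ = Q_m(1 − T_C/T_m) = Q_H·(T_m − T_C)/T_H gives T_H − T_m = T_m − T_C, so T_m = (T_H + T_C)/2 = (582.15 + 294.15)/2 = 438.1 K.

T_m ≈ 438.1 K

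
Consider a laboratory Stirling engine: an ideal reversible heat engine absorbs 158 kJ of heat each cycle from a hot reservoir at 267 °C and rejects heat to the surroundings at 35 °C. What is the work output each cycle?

W ≈ 67.9 kJ

T_H = 267 °C → 267 + 273.15 = 540.15 K.
T_C = 35 °C → 35 + 273.15 = 308.15 K.
The Carnot efficiency is η = 1 − T_C/T_H = 1 − 308.15/540.15 = 0.4295.
W = η·Q_H = 0.4295 × 158 = 67.9 kJ.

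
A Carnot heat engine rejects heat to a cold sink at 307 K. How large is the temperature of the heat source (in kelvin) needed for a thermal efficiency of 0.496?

From η = 1 − T_C/T_H, solving for T_H gives T_H = T_C/(1 − η) = 307.00/(1 − 0.496) = 609.1 K.

T_H ≈ 609.1 K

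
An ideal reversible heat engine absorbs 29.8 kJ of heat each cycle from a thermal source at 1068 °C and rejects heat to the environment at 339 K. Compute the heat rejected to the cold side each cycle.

T_H = 1068 °C → 1068 + 273.15 = 1341.15 K.
η_rev = 1 − T_C/T_H = 1 − 339.00/1341.15 = 0.7472.
For a reversible cycle Q_C/Q_H = T_C/T_H, so Q_C = 29.8 × 339.00/1341.15 = 7.53 kJ.

Q_C ≈ 7.53 kJ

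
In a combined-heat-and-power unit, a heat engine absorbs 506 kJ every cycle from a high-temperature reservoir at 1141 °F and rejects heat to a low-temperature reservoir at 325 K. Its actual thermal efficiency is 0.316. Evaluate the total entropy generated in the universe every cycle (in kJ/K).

T_H = 1141 °F → (1141 − 32) × 5/9 = 616.11 °C = 889.26 K.
W = η·Q_H = 0.316 × 506 = 159.9 kJ, so Q_C = Q_H − W = 346.1 kJ.
The hot reservoir loses entropy Q_H/T_H = 506/889.26 = 0.5690 kJ/K; the cold reservoir gains Q_C/T_C = 346.1/325.00 = 1.065 kJ/K.
ΔS_univ = −Q_H/T_H + Q_C/T_C = 0.4959 kJ/K (> 0, since η = 0.316 < η_Carnot = 0.635).

ΔS_univ ≈ 0.4959 kJ/K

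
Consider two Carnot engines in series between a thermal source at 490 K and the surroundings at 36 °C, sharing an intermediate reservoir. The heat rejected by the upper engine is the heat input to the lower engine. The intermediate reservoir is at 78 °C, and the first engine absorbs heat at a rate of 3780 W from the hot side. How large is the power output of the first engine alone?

T_C = 36 °C → 36 + 273.15 = 309.15 K.
T_m = 78 °C → 78 + 273.15 = 351.15 K.
First-stage efficiency η₁ = 1 − T_m/T_H = 1 − 351.15/490.00 = 0.2834.
W₁ = η₁·Q_H = 0.2834 × 3780 = 1070 W.

Ẇ₁ ≈ 1070 W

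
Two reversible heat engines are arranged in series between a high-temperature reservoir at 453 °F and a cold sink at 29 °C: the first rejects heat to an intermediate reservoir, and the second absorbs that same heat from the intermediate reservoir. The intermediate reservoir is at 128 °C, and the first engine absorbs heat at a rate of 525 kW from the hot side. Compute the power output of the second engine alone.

T_H = 453 °F → (453 − 32) × 5/9 = 233.89 °C = 507.04 K.
T_C = 29 °C → 29 + 273.15 = 302.15 K.
T_m = 128 °C → 128 + 273.15 = 401.15 K.
Heat entering the second stage: Q_m = Q_H·(T_m/T_H) = 525 × 401.15/507.04 = 415.4 kW.
Second-stage efficiency η₂ = 1 − T_C/T_m = 1 − 302.15/401.15 = 0.2468, so W₂ = η₂·Q_m = 102.5 kW.

Ẇ₂ ≈ 102.5 kW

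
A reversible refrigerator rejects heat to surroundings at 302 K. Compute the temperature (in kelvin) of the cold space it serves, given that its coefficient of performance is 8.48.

COP_R = T_C/(T_H − T_C) ⇒ T_C = T_H·COP_R/(1 + COP_R) = 302.00 × 8.48/(1 + 8.48) = 270.1 K.

T_C ≈ 270.1 K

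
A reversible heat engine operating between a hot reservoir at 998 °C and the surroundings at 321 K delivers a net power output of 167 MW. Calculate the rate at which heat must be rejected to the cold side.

T_H = 998 °C → 998 + 273.15 = 1271.15 K.
For a reversible engine, η = 1 − T_C/T_H = 1 − 321.00/1271.15 = 0.7475.
Since Q_C/Q_H = T_C/T_H and Q_H = W/η, Q_C = W·T_C/(T_H − T_C) = 167 × 321.00/950.15 = 56.4 MW.

Q̇_C ≈ 56.4 MW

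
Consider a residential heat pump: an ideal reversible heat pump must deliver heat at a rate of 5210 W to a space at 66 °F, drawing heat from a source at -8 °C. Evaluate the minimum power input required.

T_H = 66 °F → (66 − 32) × 5/9 = 18.89 °C = 292.04 K.
T_C = -8 °C → -8 + 273.15 = 265.15 K.
Reversible heating COP: COP_HP = T_H/(T_H − T_C) = 292.04/26.89 = 10.8610.
W = Q_H/COP_HP = 5210/10.8610 = 480 W.

Ẇ_in ≈ 480 W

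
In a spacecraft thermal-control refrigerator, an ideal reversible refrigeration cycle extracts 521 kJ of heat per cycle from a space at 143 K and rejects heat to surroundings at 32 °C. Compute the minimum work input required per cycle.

T_H = 32 °C → 32 + 273.15 = 305.15 K.
For a reversible refrigerator, COP_R = T_C/(T_H − T_C) = 143.00/162.15 = 0.8819.
W = Q_C/COP_R = 521/0.8819 = 591 kJ.

W_in ≈ 591 kJ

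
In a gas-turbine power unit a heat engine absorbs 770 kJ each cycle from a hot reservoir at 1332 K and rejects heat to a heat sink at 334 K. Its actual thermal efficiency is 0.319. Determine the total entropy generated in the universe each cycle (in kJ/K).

W = η·Q_H = 0.319 × 770 = 245.6 kJ, so Q_C = Q_H − W = 524.4 kJ.
Reservoir entropy changes: ΔS_H = −Q_H/T_H = −770/1332.00 = -0.5781 kJ/K and ΔS_C = +Q_C/T_C = 524.4/334.00 = 1.570 kJ/K.
ΔS_univ = −Q_H/T_H + Q_C/T_C = 0.992 kJ/K (> 0, since η = 0.319 < η_Carnot = 0.749).

ΔS_univ ≈ 0.992 kJ/K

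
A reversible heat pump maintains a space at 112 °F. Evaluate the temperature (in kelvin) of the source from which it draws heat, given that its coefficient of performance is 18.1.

T_C ≈ 300 K

T_H = 112 °F → (112 − 32) × 5/9 = 44.44 °C = 317.59 K.
COP_HP = T_H/(T_H − T_C) ⇒ T_C = T_H·(COP_HP − 1)/COP_HP = 317.59 × (18.1 − 1)/18.1 = 300 K.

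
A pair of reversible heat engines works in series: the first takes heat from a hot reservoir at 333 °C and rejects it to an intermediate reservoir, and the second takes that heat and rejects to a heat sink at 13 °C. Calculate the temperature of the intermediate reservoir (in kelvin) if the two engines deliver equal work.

T_m ≈ 446 K

T_H = 333 °C → 333 + 273.15 = 606.15 K.
T_C = 13 °C → 13 + 273.15 = 286.15 K.
For reversible stages Q_m = Q_H·(T_m/T_H). Setting W₁ = Q_H(1 − T_m/T_H) equal to W₂ = Q_m(1 − T_C/T_m) = Q_H·(T_m − T_C)/T_H gives T_H − T_m = T_m − T_C, so T_m = (T_H + T_C)/2 = (606.15 + 286.15)/2 = 446 K.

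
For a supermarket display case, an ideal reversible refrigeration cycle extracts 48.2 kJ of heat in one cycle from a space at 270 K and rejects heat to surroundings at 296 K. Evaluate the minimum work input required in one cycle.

W_in ≈ 4.64 kJ

COP_R = T_C/(T_H − T_C) = 270.00/26.00 = 10.3846.
W = Q_C/COP_R = 48.2/10.3846 = 4.64 kJ.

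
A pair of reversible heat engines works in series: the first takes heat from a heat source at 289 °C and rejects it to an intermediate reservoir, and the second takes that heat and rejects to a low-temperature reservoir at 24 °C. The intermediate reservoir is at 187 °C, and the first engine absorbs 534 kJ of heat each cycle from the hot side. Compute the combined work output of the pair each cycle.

T_H = 289 °C → 289 + 273.15 = 562.15 K.
T_C = 24 °C → 24 + 273.15 = 297.15 K.
Two reversible stages in series are equivalent to a single Carnot engine between T_H and T_C, so η_total = 1 − T_C/T_H = 1 − 297.15/562.15 = 0.4714.
W_total = η_total · Q_H = 0.4714 × 534 = 252 kJ.

W_total ≈ 252 kJ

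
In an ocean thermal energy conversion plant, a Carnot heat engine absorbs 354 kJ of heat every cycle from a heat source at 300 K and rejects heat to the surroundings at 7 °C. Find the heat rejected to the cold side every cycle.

Q_C ≈ 331 kJ

T_C = 7 °C → 7 + 273.15 = 280.15 K.
Carnot efficiency: η = 1 − T_C/T_H = 1 − 280.15/300.00 = 0.0662.
For a reversible cycle Q_C/Q_H = T_C/T_H, so Q_C = 354 × 280.15/300.00 = 331 kJ.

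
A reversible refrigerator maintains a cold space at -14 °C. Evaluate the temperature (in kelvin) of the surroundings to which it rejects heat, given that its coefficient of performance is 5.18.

T_C = -14 °C → -14 + 273.15 = 259.15 K.
COP_R = T_C/(T_H − T_C) ⇒ T_H = T_C·(1 + 1/COP_R) = 259.15 × (1 + 1/5.18) = 309 K.

T_H ≈ 309 K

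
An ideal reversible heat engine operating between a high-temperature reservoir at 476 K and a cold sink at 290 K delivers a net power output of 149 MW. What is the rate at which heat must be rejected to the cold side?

Q̇_C ≈ 232 MW

η_rev = 1 − T_C/T_H = 1 − 290.00/476.00 = 0.3908.
Since Q_C/Q_H = T_C/T_H and Q_H = W/η, Q_C = W·T_C/(T_H − T_C) = 149 × 290.00/186.00 = 232 MW.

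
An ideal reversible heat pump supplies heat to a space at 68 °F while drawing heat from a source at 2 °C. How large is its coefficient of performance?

COP_HP ≈ 16.3

T_H = 68 °F → (68 − 32) × 5/9 = 20.00 °C = 293.15 K.
T_C = 2 °C → 2 + 273.15 = 275.15 K.
The Carnot heat-pump COP is COP_HP = T_H/(T_H − T_C) = 293.15/(293.15 − 275.15) = 16.3.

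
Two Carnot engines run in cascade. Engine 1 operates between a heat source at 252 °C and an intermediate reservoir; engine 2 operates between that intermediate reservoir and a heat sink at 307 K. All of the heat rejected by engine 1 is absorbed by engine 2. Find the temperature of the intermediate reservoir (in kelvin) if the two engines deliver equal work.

T_m ≈ 416.1 K

T_H = 252 °C → 252 + 273.15 = 525.15 K.
For reversible stages Q_m = Q_H·(T_m/T_H). Setting W₁ = Q_H(1 − T_m/T_H) equal to W₂ = Q_m(1 − T_C/T_m) = Q_H·(T_m − T_C)/T_H gives T_H − T_m = T_m − T_C, so T_m = (T_H + T_C)/2 = (525.15 + 307.00)/2 = 416.1 K.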